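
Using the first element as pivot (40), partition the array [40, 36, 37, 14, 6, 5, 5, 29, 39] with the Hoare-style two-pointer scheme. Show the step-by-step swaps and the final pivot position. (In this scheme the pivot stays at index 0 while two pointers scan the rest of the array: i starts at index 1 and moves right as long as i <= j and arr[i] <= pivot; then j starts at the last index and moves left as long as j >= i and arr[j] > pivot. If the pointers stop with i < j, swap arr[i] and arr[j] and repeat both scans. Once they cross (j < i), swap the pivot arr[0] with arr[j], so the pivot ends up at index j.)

Hoare-style two-pointer partition with pivot = 40:

Initial array: [40, 36, 37, 14, 6, 5, 5, 29, 39]

Pointers start at i = 1, j = 8.
i ends at 9, j ends at 8: the pointers have crossed (j < i), so scanning stops.

Swap pivot arr[0] with arr[8] to place pivot at position 8: [39, 36, 37, 14, 6, 5, 5, 29, 40]
Pivot position: 8

After partitioning with pivot 40, the array becomes [39, 36, 37, 14, 6, 5, 5, 29, 40]. The pivot is placed at index 8. All elements to the left of the pivot are <= 40, and all elements to the right are > 40.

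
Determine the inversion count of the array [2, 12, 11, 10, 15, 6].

Finding inversions in [2, 12, 11, 10, 15, 6]:

(1, 2): arr[1]=12 > arr[2]=11
(1, 3): arr[1]=12 > arr[3]=10
(1, 5): arr[1]=12 > arr[5]=6
(2, 3): arr[2]=11 > arr[3]=10
(2, 5): arr[2]=11 > arr[5]=6
(3, 5): arr[3]=10 > arr[5]=6
(4, 5): arr[4]=15 > arr[5]=6

Total inversions: 7

The array has 7 inversion(s): (1,2), (1,3), (1,5), (2,3), (2,5), (3,5), (4,5). Each pair (i,j) satisfies i < j and arr[i] > arr[j].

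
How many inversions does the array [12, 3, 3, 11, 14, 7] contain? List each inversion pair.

Finding inversions in [12, 3, 3, 11, 14, 7]:

(0, 1): arr[0]=12 > arr[1]=3
(0, 2): arr[0]=12 > arr[2]=3
(0, 3): arr[0]=12 > arr[3]=11
(0, 5): arr[0]=12 > arr[5]=7
(3, 5): arr[3]=11 > arr[5]=7
(4, 5): arr[4]=14 > arr[5]=7

Total inversions: 6

The array has 6 inversion(s): (0,1), (0,2), (0,3), (0,5), (3,5), (4,5). Each pair (i,j) satisfies i < j and arr[i] > arr[j].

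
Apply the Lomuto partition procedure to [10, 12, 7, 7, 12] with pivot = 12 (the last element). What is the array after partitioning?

Lomuto partition with pivot = 12:

Initial array: [10, 12, 7, 7, 12]

arr[0]=10 <= 12: swap with position 0, array becomes [10, 12, 7, 7, 12]
arr[1]=12 <= 12: swap with position 1, array becomes [10, 12, 7, 7, 12]
arr[2]=7 <= 12: swap with position 2, array becomes [10, 12, 7, 7, 12]
arr[3]=7 <= 12: swap with position 3, array becomes [10, 12, 7, 7, 12]

Place pivot at position 4: [10, 12, 7, 7, 12]
Pivot position: 4

After partitioning with pivot 12, the array becomes [10, 12, 7, 7, 12]. The pivot is placed at index 4. All elements to the left of the pivot are <= 12, and all elements to the right are > 12.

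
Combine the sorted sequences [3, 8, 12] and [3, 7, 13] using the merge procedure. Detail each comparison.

Merging process:

Compare 3 vs 3: take 3 from left. Merged: [3]
Compare 8 vs 3: take 3 from right. Merged: [3, 3]
Compare 8 vs 7: take 7 from right. Merged: [3, 3, 7]
Compare 8 vs 13: take 8 from left. Merged: [3, 3, 7, 8]
Compare 12 vs 13: take 12 from left. Merged: [3, 3, 7, 8, 12]
Append remaining from right: [13]. Merged: [3, 3, 7, 8, 12, 13]

Final merged array: [3, 3, 7, 8, 12, 13]
Total comparisons: 5

The merged array is [3, 3, 7, 8, 12, 13], requiring 5 comparisons. The merge step runs in O(n) time where n is the total number of elements.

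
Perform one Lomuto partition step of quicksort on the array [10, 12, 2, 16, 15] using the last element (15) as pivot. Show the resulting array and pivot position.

Lomuto partition with pivot = 15:

Initial array: [10, 12, 2, 16, 15]

arr[0]=10 <= 15: swap with position 0, array becomes [10, 12, 2, 16, 15]
arr[1]=12 <= 15: swap with position 1, array becomes [10, 12, 2, 16, 15]
arr[2]=2 <= 15: swap with position 2, array becomes [10, 12, 2, 16, 15]
arr[3]=16 > 15: no swap

Place pivot at position 3: [10, 12, 2, 15, 16]
Pivot position: 3

After partitioning with pivot 15, the array becomes [10, 12, 2, 15, 16]. The pivot is placed at index 3. All elements to the left of the pivot are <= 15, and all elements to the right are > 15.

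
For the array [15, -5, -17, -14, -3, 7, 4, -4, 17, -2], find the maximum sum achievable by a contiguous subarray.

Using Kadane's algorithm on [15, -5, -17, -14, -3, 7, 4, -4, 17, -2]:

Scanning through the array:
Position 1 (value -5): max_ending_here = 10, max_so_far = 15
Position 2 (value -17): max_ending_here = -7, max_so_far = 15
Position 3 (value -14): max_ending_here = -14, max_so_far = 15
Position 4 (value -3): max_ending_here = -3, max_so_far = 15
Position 5 (value 7): max_ending_here = 7, max_so_far = 15
Position 6 (value 4): max_ending_here = 11, max_so_far = 15
Position 7 (value -4): max_ending_here = 7, max_so_far = 15
Position 8 (value 17): max_ending_here = 24, max_so_far = 24
Position 9 (value -2): max_ending_here = 22, max_so_far = 24

Maximum subarray: [7, 4, -4, 17]
Maximum sum: 24

The maximum subarray is [7, 4, -4, 17] with sum 24. This subarray runs from index 5 to index 8.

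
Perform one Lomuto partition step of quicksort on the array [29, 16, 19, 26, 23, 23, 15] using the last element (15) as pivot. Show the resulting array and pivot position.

Lomuto partition with pivot = 15:

Initial array: [29, 16, 19, 26, 23, 23, 15]

arr[0]=29 > 15: no swap
arr[1]=16 > 15: no swap
arr[2]=19 > 15: no swap
arr[3]=26 > 15: no swap
arr[4]=23 > 15: no swap
arr[5]=23 > 15: no swap

Place pivot at position 0: [15, 16, 19, 26, 23, 23, 29]
Pivot position: 0

After partitioning with pivot 15, the array becomes [15, 16, 19, 26, 23, 23, 29]. The pivot is placed at index 0. All elements to the left of the pivot are <= 15, and all elements to the right are > 15.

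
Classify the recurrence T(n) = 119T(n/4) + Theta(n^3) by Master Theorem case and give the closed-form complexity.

Master Theorem for T(n) = 119T(n/4) + O(n^3):

a = 119, b = 4, c = 3
log_b(a) = log_4(119) = 3.4474

Case 1: c = 3 < log_4(119) = 3.4474
T(n) = O(n^(log_4 119))

For T(n) = 119T(n/4) + O(n^3): log_4(119) = 3.4474. This is Case 1 of the Master Theorem (c < log_b(a), work dominated by leaves), giving O(n^(log_4 119)).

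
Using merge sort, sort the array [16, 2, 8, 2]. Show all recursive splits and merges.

Merge sort trace:

Split: [16, 2, 8, 2] -> [16, 2] and [8, 2]
  Split: [16, 2] -> [16] and [2]
  Merge: [16] + [2] -> [2, 16]
  Split: [8, 2] -> [8] and [2]
  Merge: [8] + [2] -> [2, 8]
Merge: [2, 16] + [2, 8] -> [2, 2, 8, 16]

Final sorted array: [2, 2, 8, 16]

The merge sort proceeds by recursively splitting the array and merging sorted halves.
After all merges, the sorted array is [2, 2, 8, 16].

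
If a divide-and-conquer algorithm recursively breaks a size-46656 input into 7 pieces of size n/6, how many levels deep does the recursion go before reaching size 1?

For divide and conquer with division factor 6:

Problem sizes at each level:
Level 0: 46656
Level 1: 7776
Level 2: 1296
Level 3: 216
Level 4: 36
Level 5: 6
Level 6: 1

The root is level 0 and the size-1 base case is level 6 (the tree spans levels 0 through 6, i.e. 7 levels counting the root), so the depth is the number of divisions: log_6(46656) = 6

The recursion tree depth is log_6(46656) = 6. At each level, the problem size is divided by 6, so it takes 6 divisions to reduce to a base case of size 1. The algorithm makes 7 recursive calls at each level.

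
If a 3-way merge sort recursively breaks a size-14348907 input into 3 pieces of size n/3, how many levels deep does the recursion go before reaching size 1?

For divide and conquer with division factor 3:

Problem sizes at each level:
Level 0: 14348907
Level 1: 4782969
Level 2: 1594323
Level 3: 531441
Level 4: 177147
Level 5: 59049
Level 6: 19683
Level 7: 6561
Level 8: 2187
Level 9: 729
Level 10: 243
Level 11: 81
Level 12: 27
Level 13: 9
Level 14: 3
Level 15: 1

The root is level 0 and the size-1 base case is level 15 (the tree spans levels 0 through 15, i.e. 16 levels counting the root), so the depth is the number of divisions: log_3(14348907) = 15

The recursion tree depth is log_3(14348907) = 15. At each level, the problem size is divided by 3, so it takes 15 divisions to reduce to a base case of size 1. The algorithm makes 3 recursive calls at each level.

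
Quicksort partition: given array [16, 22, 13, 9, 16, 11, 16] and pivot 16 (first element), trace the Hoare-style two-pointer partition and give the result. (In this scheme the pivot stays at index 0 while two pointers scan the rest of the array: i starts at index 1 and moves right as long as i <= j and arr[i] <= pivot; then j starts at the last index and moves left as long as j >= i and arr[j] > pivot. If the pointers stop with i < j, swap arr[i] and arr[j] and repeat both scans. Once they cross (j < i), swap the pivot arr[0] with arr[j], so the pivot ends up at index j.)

Hoare-style two-pointer partition with pivot = 16:

Initial array: [16, 22, 13, 9, 16, 11, 16]

Pointers start at i = 1, j = 6.
i stops at index 1 (arr[1]=22 > 16), j stops at index 6 (arr[6]=16 <= 16): swap arr[1] and arr[6], array becomes [16, 16, 13, 9, 16, 11, 22]
i ends at 6, j ends at 5: the pointers have crossed (j < i), so scanning stops.

Swap pivot arr[0] with arr[5] to place pivot at position 5: [11, 16, 13, 9, 16, 16, 22]
Pivot position: 5

After partitioning with pivot 16, the array becomes [11, 16, 13, 9, 16, 16, 22]. The pivot is placed at index 5. All elements to the left of the pivot are <= 16, and all elements to the right are > 16.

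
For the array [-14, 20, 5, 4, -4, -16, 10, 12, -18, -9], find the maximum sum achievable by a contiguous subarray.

Using Kadane's algorithm on [-14, 20, 5, 4, -4, -16, 10, 12, -18, -9]:

Scanning through the array:
Position 1 (value 20): max_ending_here = 20, max_so_far = 20
Position 2 (value 5): max_ending_here = 25, max_so_far = 25
Position 3 (value 4): max_ending_here = 29, max_so_far = 29
Position 4 (value -4): max_ending_here = 25, max_so_far = 29
Position 5 (value -16): max_ending_here = 9, max_so_far = 29
Position 6 (value 10): max_ending_here = 19, max_so_far = 29
Position 7 (value 12): max_ending_here = 31, max_so_far = 31
Position 8 (value -18): max_ending_here = 13, max_so_far = 31
Position 9 (value -9): max_ending_here = 4, max_so_far = 31

Maximum subarray: [20, 5, 4, -4, -16, 10, 12]
Maximum sum: 31

The maximum subarray is [20, 5, 4, -4, -16, 10, 12] with sum 31. This subarray runs from index 1 to index 7.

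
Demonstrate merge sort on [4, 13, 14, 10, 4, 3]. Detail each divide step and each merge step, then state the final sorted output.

Merge sort trace:

Split: [4, 13, 14, 10, 4, 3] -> [4, 13, 14] and [10, 4, 3]
  Split: [4, 13, 14] -> [4] and [13, 14]
    Split: [13, 14] -> [13] and [14]
    Merge: [13] + [14] -> [13, 14]
  Merge: [4] + [13, 14] -> [4, 13, 14]
  Split: [10, 4, 3] -> [10] and [4, 3]
    Split: [4, 3] -> [4] and [3]
    Merge: [4] + [3] -> [3, 4]
  Merge: [10] + [3, 4] -> [3, 4, 10]
Merge: [4, 13, 14] + [3, 4, 10] -> [3, 4, 4, 10, 13, 14]

Final sorted array: [3, 4, 4, 10, 13, 14]

The merge sort proceeds by recursively splitting the array and merging sorted halves.
After all merges, the sorted array is [3, 4, 4, 10, 13, 14].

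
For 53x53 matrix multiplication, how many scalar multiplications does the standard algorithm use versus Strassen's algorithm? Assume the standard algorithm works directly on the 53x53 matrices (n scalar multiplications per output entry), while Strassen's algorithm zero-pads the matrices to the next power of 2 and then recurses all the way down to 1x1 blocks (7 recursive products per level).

Matrix multiplication for 53x53 matrices:

Strassen's algorithm requires power-of-2 dimensions. Pad 53x53 to 64x64 (next power of 2).

Standard algorithm: 53^3 = 148877 multiplications
Strassen's algorithm: 7^(log2(64)) = 7^6 = 117649 multiplications
Savings: 148877 - 117649 = 31228 multiplications

Standard: 148877 multiplications (53^3). Strassen: 117649 multiplications (7^6, after padding to 64x64). Strassen reduces 8 recursive multiplications to 7 at each level.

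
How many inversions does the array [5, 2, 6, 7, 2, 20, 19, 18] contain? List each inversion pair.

Finding inversions in [5, 2, 6, 7, 2, 20, 19, 18]:

(0, 1): arr[0]=5 > arr[1]=2
(0, 4): arr[0]=5 > arr[4]=2
(2, 4): arr[2]=6 > arr[4]=2
(3, 4): arr[3]=7 > arr[4]=2
(5, 6): arr[5]=20 > arr[6]=19
(5, 7): arr[5]=20 > arr[7]=18
(6, 7): arr[6]=19 > arr[7]=18

Total inversions: 7

The array has 7 inversion(s): (0,1), (0,4), (2,4), (3,4), (5,6), (5,7), (6,7). Each pair (i,j) satisfies i < j and arr[i] > arr[j].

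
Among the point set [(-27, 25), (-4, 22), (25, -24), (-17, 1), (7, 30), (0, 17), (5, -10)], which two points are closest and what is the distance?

Computing all pairwise distances among 7 points:

d((-27, 25), (-4, 22)) = 23.1948
d((-27, 25), (25, -24)) = 71.4493
d((-27, 25), (-17, 1)) = 26.0
d((-27, 25), (7, 30)) = 34.3657
d((-27, 25), (0, 17)) = 28.1603
d((-27, 25), (5, -10)) = 47.4236
d((-4, 22), (25, -24)) = 54.3783
d((-4, 22), (-17, 1)) = 24.6982
d((-4, 22), (7, 30)) = 13.6015
d((-4, 22), (0, 17)) = 6.4031 <-- minimum
d((-4, 22), (5, -10)) = 33.2415
d((25, -24), (-17, 1)) = 48.8774
d((25, -24), (7, 30)) = 56.921
d((25, -24), (0, 17)) = 48.0208
d((25, -24), (5, -10)) = 24.4131
d((-17, 1), (7, 30)) = 37.6431
d((-17, 1), (0, 17)) = 23.3452
d((-17, 1), (5, -10)) = 24.5967
d((7, 30), (0, 17)) = 14.7648
d((7, 30), (5, -10)) = 40.05
d((0, 17), (5, -10)) = 27.4591

Closest pair: (-4, 22) and (0, 17) with distance 6.4031

The closest pair is (-4, 22) and (0, 17) with Euclidean distance 6.4031. For 7 points, brute-force pairwise comparison is shown above. For large n, the divide-and-conquer algorithm (sort by x, recurse on halves, check the dividing strip) achieves O(n log n).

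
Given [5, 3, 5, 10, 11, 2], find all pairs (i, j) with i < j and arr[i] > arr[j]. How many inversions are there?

Finding inversions in [5, 3, 5, 10, 11, 2]:

(0, 1): arr[0]=5 > arr[1]=3
(0, 5): arr[0]=5 > arr[5]=2
(1, 5): arr[1]=3 > arr[5]=2
(2, 5): arr[2]=5 > arr[5]=2
(3, 5): arr[3]=10 > arr[5]=2
(4, 5): arr[4]=11 > arr[5]=2

Total inversions: 6

The array has 6 inversion(s): (0,1), (0,5), (1,5), (2,5), (3,5), (4,5). Each pair (i,j) satisfies i < j and arr[i] > arr[j].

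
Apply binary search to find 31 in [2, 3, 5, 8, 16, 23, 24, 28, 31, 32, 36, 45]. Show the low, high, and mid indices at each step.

Binary search for 31 in [2, 3, 5, 8, 16, 23, 24, 28, 31, 32, 36, 45]:

lo=0, hi=11, mid=5, arr[mid]=23 -> 23 < 31, search right half
lo=6, hi=11, mid=8, arr[mid]=31 -> Found target at index 8!

Binary search finds 31 at index 8 after 2 comparisons. The search repeatedly halves the search space by comparing with the middle element.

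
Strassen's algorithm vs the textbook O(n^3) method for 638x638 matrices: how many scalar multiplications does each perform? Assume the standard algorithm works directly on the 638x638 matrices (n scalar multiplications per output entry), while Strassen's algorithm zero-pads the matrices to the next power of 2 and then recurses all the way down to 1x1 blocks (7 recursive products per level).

Matrix multiplication for 638x638 matrices:

Strassen's algorithm requires power-of-2 dimensions. Pad 638x638 to 1024x1024 (next power of 2).

Standard algorithm: 638^3 = 259694072 multiplications
Strassen's algorithm: 7^(log2(1024)) = 7^10 = 282475249 multiplications
Difference: 259694072 - 282475249 = -22781177 (Strassen uses MORE here due to padding overhead — for small or just-over-power-of-2 n, padding can outweigh the per-level savings)

Standard: 259694072 multiplications (638^3). Strassen: 282475249 multiplications (7^10, after padding to 1024x1024). Strassen reduces 8 recursive multiplications to 7 at each level.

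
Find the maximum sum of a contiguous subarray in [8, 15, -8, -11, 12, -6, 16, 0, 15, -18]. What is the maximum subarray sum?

Using Kadane's algorithm on [8, 15, -8, -11, 12, -6, 16, 0, 15, -18]:

Scanning through the array:
Position 1 (value 15): max_ending_here = 23, max_so_far = 23
Position 2 (value -8): max_ending_here = 15, max_so_far = 23
Position 3 (value -11): max_ending_here = 4, max_so_far = 23
Position 4 (value 12): max_ending_here = 16, max_so_far = 23
Position 5 (value -6): max_ending_here = 10, max_so_far = 23
Position 6 (value 16): max_ending_here = 26, max_so_far = 26
Position 7 (value 0): max_ending_here = 26, max_so_far = 26
Position 8 (value 15): max_ending_here = 41, max_so_far = 41
Position 9 (value -18): max_ending_here = 23, max_so_far = 41

Maximum subarray: [8, 15, -8, -11, 12, -6, 16, 0, 15]
Maximum sum: 41

The maximum subarray is [8, 15, -8, -11, 12, -6, 16, 0, 15] with sum 41. This subarray runs from index 0 to index 8.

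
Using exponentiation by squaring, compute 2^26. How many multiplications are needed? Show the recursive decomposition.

Computing 2^26 by squaring (build up from 2^1; each line after the first costs one multiplication):

2^1 = 2
2^2 = (2^1)^2 = 2^2 = 4
2^3 = 2 * 2^2 = 2 * 4 = 8
2^6 = (2^3)^2 = 8^2 = 64
2^12 = (2^6)^2 = 64^2 = 4096
2^13 = 2 * 2^12 = 2 * 4096 = 8192
2^26 = (2^13)^2 = 8192^2 = 67108864

Result: 67108864
Multiplications needed: 6 (6 lines after 2^1)

2^26 = 67108864. Using exponentiation by squaring, this requires 6 multiplications. The key idea: if the exponent is even, square the half-power; if odd, multiply by the base once.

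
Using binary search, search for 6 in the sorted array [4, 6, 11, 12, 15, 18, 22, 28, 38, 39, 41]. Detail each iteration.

Binary search for 6 in [4, 6, 11, 12, 15, 18, 22, 28, 38, 39, 41]:

lo=0, hi=10, mid=5, arr[mid]=18 -> 18 > 6, search left half
lo=0, hi=4, mid=2, arr[mid]=11 -> 11 > 6, search left half
lo=0, hi=1, mid=0, arr[mid]=4 -> 4 < 6, search right half
lo=1, hi=1, mid=1, arr[mid]=6 -> Found target at index 1!

Binary search finds 6 at index 1 after 4 comparisons. The search repeatedly halves the search space by comparing with the middle element.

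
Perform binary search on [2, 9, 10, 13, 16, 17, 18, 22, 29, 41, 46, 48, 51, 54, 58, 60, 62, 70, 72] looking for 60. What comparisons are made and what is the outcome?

Binary search for 60 in [2, 9, 10, 13, 16, 17, 18, 22, 29, 41, 46, 48, 51, 54, 58, 60, 62, 70, 72]:

lo=0, hi=18, mid=9, arr[mid]=41 -> 41 < 60, search right half
lo=10, hi=18, mid=14, arr[mid]=58 -> 58 < 60, search right half
lo=15, hi=18, mid=16, arr[mid]=62 -> 62 > 60, search left half
lo=15, hi=15, mid=15, arr[mid]=60 -> Found target at index 15!

Binary search finds 60 at index 15 after 4 comparisons. The search repeatedly halves the search space by comparing with the middle element.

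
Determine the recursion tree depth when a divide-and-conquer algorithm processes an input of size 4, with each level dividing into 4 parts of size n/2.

For divide and conquer with division factor 2:

Problem sizes at each level:
Level 0: 4
Level 1: 2
Level 2: 1

The root is level 0 and the size-1 base case is level 2 (the tree spans levels 0 through 2, i.e. 3 levels counting the root), so the depth is the number of divisions: log_2(4) = 2

The recursion tree depth is log_2(4) = 2. At each level, the problem size is divided by 2, so it takes 2 divisions to reduce to a base case of size 1. The algorithm makes 4 recursive calls at each level.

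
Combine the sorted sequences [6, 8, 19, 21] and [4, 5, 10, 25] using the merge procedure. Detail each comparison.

Merging process:

Compare 6 vs 4: take 4 from right. Merged: [4]
Compare 6 vs 5: take 5 from right. Merged: [4, 5]
Compare 6 vs 10: take 6 from left. Merged: [4, 5, 6]
Compare 8 vs 10: take 8 from left. Merged: [4, 5, 6, 8]
Compare 19 vs 10: take 10 from right. Merged: [4, 5, 6, 8, 10]
Compare 19 vs 25: take 19 from left. Merged: [4, 5, 6, 8, 10, 19]
Compare 21 vs 25: take 21 from left. Merged: [4, 5, 6, 8, 10, 19, 21]
Append remaining from right: [25]. Merged: [4, 5, 6, 8, 10, 19, 21, 25]

Final merged array: [4, 5, 6, 8, 10, 19, 21, 25]
Total comparisons: 7

The merged array is [4, 5, 6, 8, 10, 19, 21, 25], requiring 7 comparisons. The merge step runs in O(n) time where n is the total number of elements.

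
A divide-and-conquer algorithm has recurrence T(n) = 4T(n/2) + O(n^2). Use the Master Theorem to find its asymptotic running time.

Master Theorem for T(n) = 4T(n/2) + O(n^2):

a = 4, b = 2, c = 2
log_b(a) = log_2(4) = 2.0000

Case 2: c = 2 = log_2(4) = 2.0000
T(n) = O(n^2 log n) = O(n^2 log n)

For T(n) = 4T(n/2) + O(n^2): log_2(4) = 2.0000. This is Case 2 of the Master Theorem (c = log_b(a), equal work at all levels), giving O(n^2 log n).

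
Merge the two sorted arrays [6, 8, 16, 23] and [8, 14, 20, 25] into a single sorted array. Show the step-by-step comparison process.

Merging process:

Compare 6 vs 8: take 6 from left. Merged: [6]
Compare 8 vs 8: take 8 from left. Merged: [6, 8]
Compare 16 vs 8: take 8 from right. Merged: [6, 8, 8]
Compare 16 vs 14: take 14 from right. Merged: [6, 8, 8, 14]
Compare 16 vs 20: take 16 from left. Merged: [6, 8, 8, 14, 16]
Compare 23 vs 20: take 20 from right. Merged: [6, 8, 8, 14, 16, 20]
Compare 23 vs 25: take 23 from left. Merged: [6, 8, 8, 14, 16, 20, 23]
Append remaining from right: [25]. Merged: [6, 8, 8, 14, 16, 20, 23, 25]

Final merged array: [6, 8, 8, 14, 16, 20, 23, 25]
Total comparisons: 7

The merged array is [6, 8, 8, 14, 16, 20, 23, 25], requiring 7 comparisons. The merge step runs in O(n) time where n is the total number of elements.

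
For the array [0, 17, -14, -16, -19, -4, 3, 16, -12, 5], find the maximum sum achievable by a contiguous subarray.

Using Kadane's algorithm on [0, 17, -14, -16, -19, -4, 3, 16, -12, 5]:

Scanning through the array:
Position 1 (value 17): max_ending_here = 17, max_so_far = 17
Position 2 (value -14): max_ending_here = 3, max_so_far = 17
Position 3 (value -16): max_ending_here = -13, max_so_far = 17
Position 4 (value -19): max_ending_here = -19, max_so_far = 17
Position 5 (value -4): max_ending_here = -4, max_so_far = 17
Position 6 (value 3): max_ending_here = 3, max_so_far = 17
Position 7 (value 16): max_ending_here = 19, max_so_far = 19
Position 8 (value -12): max_ending_here = 7, max_so_far = 19
Position 9 (value 5): max_ending_here = 12, max_so_far = 19

Maximum subarray: [3, 16]
Maximum sum: 19

The maximum subarray is [3, 16] with sum 19. This subarray runs from index 6 to index 7.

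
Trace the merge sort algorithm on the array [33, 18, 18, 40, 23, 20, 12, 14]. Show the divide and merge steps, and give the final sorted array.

Merge sort trace:

Split: [33, 18, 18, 40, 23, 20, 12, 14] -> [33, 18, 18, 40] and [23, 20, 12, 14]
  Split: [33, 18, 18, 40] -> [33, 18] and [18, 40]
    Split: [33, 18] -> [33] and [18]
    Merge: [33] + [18] -> [18, 33]
    Split: [18, 40] -> [18] and [40]
    Merge: [18] + [40] -> [18, 40]
  Merge: [18, 33] + [18, 40] -> [18, 18, 33, 40]
  Split: [23, 20, 12, 14] -> [23, 20] and [12, 14]
    Split: [23, 20] -> [23] and [20]
    Merge: [23] + [20] -> [20, 23]
    Split: [12, 14] -> [12] and [14]
    Merge: [12] + [14] -> [12, 14]
  Merge: [20, 23] + [12, 14] -> [12, 14, 20, 23]
Merge: [18, 18, 33, 40] + [12, 14, 20, 23] -> [12, 14, 18, 18, 20, 23, 33, 40]

Final sorted array: [12, 14, 18, 18, 20, 23, 33, 40]

The merge sort proceeds by recursively splitting the array and merging sorted halves.
After all merges, the sorted array is [12, 14, 18, 18, 20, 23, 33, 40].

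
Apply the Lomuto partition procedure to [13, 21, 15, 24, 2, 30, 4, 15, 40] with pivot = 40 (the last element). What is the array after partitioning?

Lomuto partition with pivot = 40:

Initial array: [13, 21, 15, 24, 2, 30, 4, 15, 40]

arr[0]=13 <= 40: swap with position 0, array becomes [13, 21, 15, 24, 2, 30, 4, 15, 40]
arr[1]=21 <= 40: swap with position 1, array becomes [13, 21, 15, 24, 2, 30, 4, 15, 40]
arr[2]=15 <= 40: swap with position 2, array becomes [13, 21, 15, 24, 2, 30, 4, 15, 40]
arr[3]=24 <= 40: swap with position 3, array becomes [13, 21, 15, 24, 2, 30, 4, 15, 40]
arr[4]=2 <= 40: swap with position 4, array becomes [13, 21, 15, 24, 2, 30, 4, 15, 40]
arr[5]=30 <= 40: swap with position 5, array becomes [13, 21, 15, 24, 2, 30, 4, 15, 40]
arr[6]=4 <= 40: swap with position 6, array becomes [13, 21, 15, 24, 2, 30, 4, 15, 40]
arr[7]=15 <= 40: swap with position 7, array becomes [13, 21, 15, 24, 2, 30, 4, 15, 40]

Place pivot at position 8: [13, 21, 15, 24, 2, 30, 4, 15, 40]
Pivot position: 8

After partitioning with pivot 40, the array becomes [13, 21, 15, 24, 2, 30, 4, 15, 40]. The pivot is placed at index 8. All elements to the left of the pivot are <= 40, and all elements to the right are > 40.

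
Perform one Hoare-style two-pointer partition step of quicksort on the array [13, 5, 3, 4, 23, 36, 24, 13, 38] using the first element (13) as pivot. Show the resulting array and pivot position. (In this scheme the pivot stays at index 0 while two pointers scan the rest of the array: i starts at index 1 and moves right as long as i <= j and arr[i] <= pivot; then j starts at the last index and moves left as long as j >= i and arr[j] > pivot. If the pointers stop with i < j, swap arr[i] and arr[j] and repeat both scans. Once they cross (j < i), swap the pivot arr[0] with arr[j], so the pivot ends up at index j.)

Hoare-style two-pointer partition with pivot = 13:

Initial array: [13, 5, 3, 4, 23, 36, 24, 13, 38]

Pointers start at i = 1, j = 8.
i stops at index 4 (arr[4]=23 > 13), j stops at index 7 (arr[7]=13 <= 13): swap arr[4] and arr[7], array becomes [13, 5, 3, 4, 13, 36, 24, 23, 38]
i ends at 5, j ends at 4: the pointers have crossed (j < i), so scanning stops.

Swap pivot arr[0] with arr[4] to place pivot at position 4: [13, 5, 3, 4, 13, 36, 24, 23, 38]
Pivot position: 4

After partitioning with pivot 13, the array becomes [13, 5, 3, 4, 13, 36, 24, 23, 38]. The pivot is placed at index 4. All elements to the left of the pivot are <= 13, and all elements to the right are > 13.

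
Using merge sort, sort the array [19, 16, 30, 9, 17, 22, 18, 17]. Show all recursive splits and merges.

Merge sort trace:

Split: [19, 16, 30, 9, 17, 22, 18, 17] -> [19, 16, 30, 9] and [17, 22, 18, 17]
  Split: [19, 16, 30, 9] -> [19, 16] and [30, 9]
    Split: [19, 16] -> [19] and [16]
    Merge: [19] + [16] -> [16, 19]
    Split: [30, 9] -> [30] and [9]
    Merge: [30] + [9] -> [9, 30]
  Merge: [16, 19] + [9, 30] -> [9, 16, 19, 30]
  Split: [17, 22, 18, 17] -> [17, 22] and [18, 17]
    Split: [17, 22] -> [17] and [22]
    Merge: [17] + [22] -> [17, 22]
    Split: [18, 17] -> [18] and [17]
    Merge: [18] + [17] -> [17, 18]
  Merge: [17, 22] + [17, 18] -> [17, 17, 18, 22]
Merge: [9, 16, 19, 30] + [17, 17, 18, 22] -> [9, 16, 17, 17, 18, 19, 22, 30]

Final sorted array: [9, 16, 17, 17, 18, 19, 22, 30]

The merge sort proceeds by recursively splitting the array and merging sorted halves.
After all merges, the sorted array is [9, 16, 17, 17, 18, 19, 22, 30].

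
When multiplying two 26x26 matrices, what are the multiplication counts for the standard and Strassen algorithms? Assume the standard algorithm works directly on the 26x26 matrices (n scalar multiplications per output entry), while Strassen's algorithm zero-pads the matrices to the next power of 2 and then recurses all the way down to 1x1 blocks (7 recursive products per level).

Matrix multiplication for 26x26 matrices:

Strassen's algorithm requires power-of-2 dimensions. Pad 26x26 to 32x32 (next power of 2).

Standard algorithm: 26^3 = 17576 multiplications
Strassen's algorithm: 7^(log2(32)) = 7^5 = 16807 multiplications
Savings: 17576 - 16807 = 769 multiplications

Standard: 17576 multiplications (26^3). Strassen: 16807 multiplications (7^5, after padding to 32x32). Strassen reduces 8 recursive multiplications to 7 at each level.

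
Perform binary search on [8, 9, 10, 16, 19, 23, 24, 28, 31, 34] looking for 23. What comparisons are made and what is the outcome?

Binary search for 23 in [8, 9, 10, 16, 19, 23, 24, 28, 31, 34]:

lo=0, hi=9, mid=4, arr[mid]=19 -> 19 < 23, search right half
lo=5, hi=9, mid=7, arr[mid]=28 -> 28 > 23, search left half
lo=5, hi=6, mid=5, arr[mid]=23 -> Found target at index 5!

Binary search finds 23 at index 5 after 3 comparisons. The search repeatedly halves the search space by comparing with the middle element.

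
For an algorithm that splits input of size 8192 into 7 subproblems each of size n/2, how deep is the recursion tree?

For divide and conquer with division factor 2:

Problem sizes at each level:
Level 0: 8192
Level 1: 4096
Level 2: 2048
Level 3: 1024
Level 4: 512
Level 5: 256
Level 6: 128
Level 7: 64
Level 8: 32
Level 9: 16
Level 10: 8
Level 11: 4
Level 12: 2
Level 13: 1

The root is level 0 and the size-1 base case is level 13 (the tree spans levels 0 through 13, i.e. 14 levels counting the root), so the depth is the number of divisions: log_2(8192) = 13

The recursion tree depth is log_2(8192) = 13. At each level, the problem size is divided by 2, so it takes 13 divisions to reduce to a base case of size 1. The algorithm makes 7 recursive calls at each level.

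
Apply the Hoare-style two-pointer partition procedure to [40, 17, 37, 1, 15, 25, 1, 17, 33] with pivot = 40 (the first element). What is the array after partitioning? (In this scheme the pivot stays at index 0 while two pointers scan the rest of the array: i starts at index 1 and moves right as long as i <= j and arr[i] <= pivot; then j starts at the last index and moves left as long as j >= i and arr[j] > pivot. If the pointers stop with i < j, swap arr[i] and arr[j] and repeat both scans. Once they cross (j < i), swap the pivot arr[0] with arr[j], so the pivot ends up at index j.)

Hoare-style two-pointer partition with pivot = 40:

Initial array: [40, 17, 37, 1, 15, 25, 1, 17, 33]

Pointers start at i = 1, j = 8.
i ends at 9, j ends at 8: the pointers have crossed (j < i), so scanning stops.

Swap pivot arr[0] with arr[8] to place pivot at position 8: [33, 17, 37, 1, 15, 25, 1, 17, 40]
Pivot position: 8

After partitioning with pivot 40, the array becomes [33, 17, 37, 1, 15, 25, 1, 17, 40]. The pivot is placed at index 8. All elements to the left of the pivot are <= 40, and all elements to the right are > 40.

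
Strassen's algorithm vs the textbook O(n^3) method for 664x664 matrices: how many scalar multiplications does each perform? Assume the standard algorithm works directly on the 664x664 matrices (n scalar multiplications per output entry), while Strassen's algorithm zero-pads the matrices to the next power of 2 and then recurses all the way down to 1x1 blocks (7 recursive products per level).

Matrix multiplication for 664x664 matrices:

Strassen's algorithm requires power-of-2 dimensions. Pad 664x664 to 1024x1024 (next power of 2).

Standard algorithm: 664^3 = 292754944 multiplications
Strassen's algorithm: 7^(log2(1024)) = 7^10 = 282475249 multiplications
Savings: 292754944 - 282475249 = 10279695 multiplications

Standard: 292754944 multiplications (664^3). Strassen: 282475249 multiplications (7^10, after padding to 1024x1024). Strassen reduces 8 recursive multiplications to 7 at each level.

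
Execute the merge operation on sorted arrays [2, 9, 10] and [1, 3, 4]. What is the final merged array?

Merging process:

Compare 2 vs 1: take 1 from right. Merged: [1]
Compare 2 vs 3: take 2 from left. Merged: [1, 2]
Compare 9 vs 3: take 3 from right. Merged: [1, 2, 3]
Compare 9 vs 4: take 4 from right. Merged: [1, 2, 3, 4]
Append remaining from left: [9, 10]. Merged: [1, 2, 3, 4, 9, 10]

Final merged array: [1, 2, 3, 4, 9, 10]
Total comparisons: 4

The merged array is [1, 2, 3, 4, 9, 10], requiring 4 comparisons. The merge step runs in O(n) time where n is the total number of elements.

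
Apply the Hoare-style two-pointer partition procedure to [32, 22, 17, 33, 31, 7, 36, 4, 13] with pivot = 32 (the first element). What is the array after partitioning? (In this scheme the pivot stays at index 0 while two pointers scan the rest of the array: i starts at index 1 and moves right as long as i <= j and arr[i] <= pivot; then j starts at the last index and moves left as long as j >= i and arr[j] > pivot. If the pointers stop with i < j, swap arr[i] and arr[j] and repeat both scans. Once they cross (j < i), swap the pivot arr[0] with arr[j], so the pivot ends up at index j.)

Hoare-style two-pointer partition with pivot = 32:

Initial array: [32, 22, 17, 33, 31, 7, 36, 4, 13]

Pointers start at i = 1, j = 8.
i stops at index 3 (arr[3]=33 > 32), j stops at index 8 (arr[8]=13 <= 32): swap arr[3] and arr[8], array becomes [32, 22, 17, 13, 31, 7, 36, 4, 33]
i stops at index 6 (arr[6]=36 > 32), j stops at index 7 (arr[7]=4 <= 32): swap arr[6] and arr[7], array becomes [32, 22, 17, 13, 31, 7, 4, 36, 33]
i ends at 7, j ends at 6: the pointers have crossed (j < i), so scanning stops.

Swap pivot arr[0] with arr[6] to place pivot at position 6: [4, 22, 17, 13, 31, 7, 32, 36, 33]
Pivot position: 6

After partitioning with pivot 32, the array becomes [4, 22, 17, 13, 31, 7, 32, 36, 33]. The pivot is placed at index 6. All elements to the left of the pivot are <= 32, and all elements to the right are > 32.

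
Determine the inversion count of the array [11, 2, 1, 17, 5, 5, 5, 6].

Finding inversions in [11, 2, 1, 17, 5, 5, 5, 6]:

(0, 1): arr[0]=11 > arr[1]=2
(0, 2): arr[0]=11 > arr[2]=1
(0, 4): arr[0]=11 > arr[4]=5
(0, 5): arr[0]=11 > arr[5]=5
(0, 6): arr[0]=11 > arr[6]=5
(0, 7): arr[0]=11 > arr[7]=6
(1, 2): arr[1]=2 > arr[2]=1
(3, 4): arr[3]=17 > arr[4]=5
(3, 5): arr[3]=17 > arr[5]=5
(3, 6): arr[3]=17 > arr[6]=5
(3, 7): arr[3]=17 > arr[7]=6

Total inversions: 11

The array has 11 inversion(s): (0,1), (0,2), (0,4), (0,5), (0,6), (0,7), (1,2), (3,4), (3,5), (3,6), (3,7). Each pair (i,j) satisfies i < j and arr[i] > arr[j].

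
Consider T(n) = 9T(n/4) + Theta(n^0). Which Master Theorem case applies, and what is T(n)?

Master Theorem for T(n) = 9T(n/4) + O(n^0):

a = 9, b = 4, c = 0
log_b(a) = log_4(9) = 1.5850

Case 1: c = 0 < log_4(9) = 1.5850
T(n) = O(n^(log_4 9))

For T(n) = 9T(n/4) + O(n^0): log_4(9) = 1.5850. This is Case 1 of the Master Theorem (c < log_b(a), work dominated by leaves), giving O(n^(log_4 9)).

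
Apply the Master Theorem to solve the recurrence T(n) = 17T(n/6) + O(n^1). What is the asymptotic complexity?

Master Theorem for T(n) = 17T(n/6) + O(n^1):

a = 17, b = 6, c = 1
log_b(a) = log_6(17) = 1.5812

Case 1: c = 1 < log_6(17) = 1.5812
T(n) = O(n^(log_6 17))

For T(n) = 17T(n/6) + O(n^1): log_6(17) = 1.5812. This is Case 1 of the Master Theorem (c < log_b(a), work dominated by leaves), giving O(n^(log_6 17)).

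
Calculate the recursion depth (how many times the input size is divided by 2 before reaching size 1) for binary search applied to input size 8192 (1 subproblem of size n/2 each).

For divide and conquer with division factor 2:

Problem sizes at each level:
Level 0: 8192
Level 1: 4096
Level 2: 2048
Level 3: 1024
Level 4: 512
Level 5: 256
Level 6: 128
Level 7: 64
Level 8: 32
Level 9: 16
Level 10: 8
Level 11: 4
Level 12: 2
Level 13: 1

The root is level 0 and the size-1 base case is level 13 (the tree spans levels 0 through 13, i.e. 14 levels counting the root), so the depth is the number of divisions: log_2(8192) = 13

The recursion tree depth is log_2(8192) = 13. At each level, the problem size is divided by 2, so it takes 13 divisions to reduce to a base case of size 1. The algorithm makes 1 recursive call at each level.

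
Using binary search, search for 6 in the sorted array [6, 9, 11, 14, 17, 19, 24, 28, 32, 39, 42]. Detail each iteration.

Binary search for 6 in [6, 9, 11, 14, 17, 19, 24, 28, 32, 39, 42]:

lo=0, hi=10, mid=5, arr[mid]=19 -> 19 > 6, search left half
lo=0, hi=4, mid=2, arr[mid]=11 -> 11 > 6, search left half
lo=0, hi=1, mid=0, arr[mid]=6 -> Found target at index 0!

Binary search finds 6 at index 0 after 3 comparisons. The search repeatedly halves the search space by comparing with the middle element.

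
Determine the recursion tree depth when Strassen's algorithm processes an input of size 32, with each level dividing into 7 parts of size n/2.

For divide and conquer with division factor 2:

Problem sizes at each level:
Level 0: 32
Level 1: 16
Level 2: 8
Level 3: 4
Level 4: 2
Level 5: 1

The root is level 0 and the size-1 base case is level 5 (the tree spans levels 0 through 5, i.e. 6 levels counting the root), so the depth is the number of divisions: log_2(32) = 5

The recursion tree depth is log_2(32) = 5. At each level, the problem size is divided by 2, so it takes 5 divisions to reduce to a base case of size 1. The algorithm makes 7 recursive calls at each level.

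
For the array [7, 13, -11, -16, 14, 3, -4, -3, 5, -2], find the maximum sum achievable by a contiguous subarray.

Using Kadane's algorithm on [7, 13, -11, -16, 14, 3, -4, -3, 5, -2]:

Scanning through the array:
Position 1 (value 13): max_ending_here = 20, max_so_far = 20
Position 2 (value -11): max_ending_here = 9, max_so_far = 20
Position 3 (value -16): max_ending_here = -7, max_so_far = 20
Position 4 (value 14): max_ending_here = 14, max_so_far = 20
Position 5 (value 3): max_ending_here = 17, max_so_far = 20
Position 6 (value -4): max_ending_here = 13, max_so_far = 20
Position 7 (value -3): max_ending_here = 10, max_so_far = 20
Position 8 (value 5): max_ending_here = 15, max_so_far = 20
Position 9 (value -2): max_ending_here = 13, max_so_far = 20

Maximum subarray: [7, 13]
Maximum sum: 20

The maximum subarray is [7, 13] with sum 20. This subarray runs from index 0 to index 1.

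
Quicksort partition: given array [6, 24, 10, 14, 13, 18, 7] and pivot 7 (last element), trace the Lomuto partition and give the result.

Lomuto partition with pivot = 7:

Initial array: [6, 24, 10, 14, 13, 18, 7]

arr[0]=6 <= 7: swap with position 0, array becomes [6, 24, 10, 14, 13, 18, 7]
arr[1]=24 > 7: no swap
arr[2]=10 > 7: no swap
arr[3]=14 > 7: no swap
arr[4]=13 > 7: no swap
arr[5]=18 > 7: no swap

Place pivot at position 1: [6, 7, 10, 14, 13, 18, 24]
Pivot position: 1

After partitioning with pivot 7, the array becomes [6, 7, 10, 14, 13, 18, 24]. The pivot is placed at index 1. All elements to the left of the pivot are <= 7, and all elements to the right are > 7.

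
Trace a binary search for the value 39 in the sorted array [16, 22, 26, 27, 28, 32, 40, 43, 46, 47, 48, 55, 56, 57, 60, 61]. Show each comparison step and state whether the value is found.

Binary search for 39 in [16, 22, 26, 27, 28, 32, 40, 43, 46, 47, 48, 55, 56, 57, 60, 61]:

lo=0, hi=15, mid=7, arr[mid]=43 -> 43 > 39, search left half
lo=0, hi=6, mid=3, arr[mid]=27 -> 27 < 39, search right half
lo=4, hi=6, mid=5, arr[mid]=32 -> 32 < 39, search right half
lo=6, hi=6, mid=6, arr[mid]=40 -> 40 > 39, search left half
lo=6 > hi=5, target 39 not found

Binary search determines that 39 is not in the array after 4 comparisons. The search space was exhausted without finding the target.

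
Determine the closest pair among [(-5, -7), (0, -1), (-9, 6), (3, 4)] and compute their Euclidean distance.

Computing all pairwise distances among 4 points:

d((-5, -7), (0, -1)) = 7.8102
d((-5, -7), (-9, 6)) = 13.6015
d((-5, -7), (3, 4)) = 13.6015
d((0, -1), (-9, 6)) = 11.4018
d((0, -1), (3, 4)) = 5.831 <-- minimum
d((-9, 6), (3, 4)) = 12.1655

Closest pair: (0, -1) and (3, 4) with distance 5.831

The closest pair is (0, -1) and (3, 4) with Euclidean distance 5.831. For 4 points, brute-force pairwise comparison is shown above. For large n, the divide-and-conquer algorithm (sort by x, recurse on halves, check the dividing strip) achieves O(n log n).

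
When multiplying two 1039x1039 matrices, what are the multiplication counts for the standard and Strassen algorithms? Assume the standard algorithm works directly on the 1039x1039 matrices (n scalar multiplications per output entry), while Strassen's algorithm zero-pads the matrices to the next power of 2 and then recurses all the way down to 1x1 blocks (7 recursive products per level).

Matrix multiplication for 1039x1039 matrices:

Strassen's algorithm requires power-of-2 dimensions. Pad 1039x1039 to 2048x2048 (next power of 2).

Standard algorithm: 1039^3 = 1121622319 multiplications
Strassen's algorithm: 7^(log2(2048)) = 7^11 = 1977326743 multiplications
Difference: 1121622319 - 1977326743 = -855704424 (Strassen uses MORE here due to padding overhead — for small or just-over-power-of-2 n, padding can outweigh the per-level savings)

Standard: 1121622319 multiplications (1039^3). Strassen: 1977326743 multiplications (7^11, after padding to 2048x2048). Strassen reduces 8 recursive multiplications to 7 at each level.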